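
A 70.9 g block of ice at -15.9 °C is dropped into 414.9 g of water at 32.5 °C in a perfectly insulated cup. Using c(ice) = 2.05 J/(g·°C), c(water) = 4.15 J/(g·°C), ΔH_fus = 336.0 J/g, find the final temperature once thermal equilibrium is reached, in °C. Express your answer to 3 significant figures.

Heat to bring ice to 0 °C and melt it: q₁ = 70.9×2.05×15.9 + 70.9×336.0 = 26133 J
Heat the water can supply cooling to 0 °C: 414.9×4.15×32.5 = 55959.6 J > q₁, so all ice melts.
Energy balance: 414.9×4.15×(32.5 − T) = 26133 + 70.9×4.15×(T − 0)
1721.835(32.5 − T) = 26133 + 294.235 T
55959.6 − 26133 = 2016.070 T
T = 29826.6 / 2016.070 = 14.79 °C

T_f = 14.8 °C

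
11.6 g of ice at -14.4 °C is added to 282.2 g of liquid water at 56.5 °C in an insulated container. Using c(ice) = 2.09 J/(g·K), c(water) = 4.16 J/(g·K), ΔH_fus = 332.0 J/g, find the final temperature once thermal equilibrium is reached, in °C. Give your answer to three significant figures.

T_f = 50.8 °C

Heat to bring ice to 0 °C and melt it: q₁ = 11.6×2.09×14.4 + 11.6×332.0 = 4200.3 J
Heat the water can supply cooling to 0 °C: 282.2×4.16×56.5 = 66328.3 J > q₁, so all ice melts.
Energy balance: 282.2×4.16×(56.5 − T) = 4200.3 + 11.6×4.16×(T − 0)
1173.952(56.5 − T) = 4200.3 + 48.256 T
66328.3 − 4200.3 = 1222.208 T
T = 62128.0 / 1222.208 = 50.83 °C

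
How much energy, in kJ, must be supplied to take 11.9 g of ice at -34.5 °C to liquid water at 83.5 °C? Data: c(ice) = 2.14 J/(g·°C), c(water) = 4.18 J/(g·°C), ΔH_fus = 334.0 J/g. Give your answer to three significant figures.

q1 (heat ice -34.5→0.0 °C): 11.9 × 2.14 × 34.5 = 879 J
q2 (melt at 0 °C): 11.9 × 334.0 = 3975 J
q3 (heat water 0.0→83.5 °C): 11.9 × 4.18 × 83.5 = 4153 J
Total: 879 + 3975 + 4153 = 9007 J = 9.01 kJ

q = 9.01 kJ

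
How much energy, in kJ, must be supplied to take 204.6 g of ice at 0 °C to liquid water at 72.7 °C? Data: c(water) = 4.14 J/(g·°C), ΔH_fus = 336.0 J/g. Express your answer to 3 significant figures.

q = 130 kJ

q1 (melt at 0 °C): 204.6 × 336.0 = 68746 J
q2 (heat water 0.0→72.7 °C): 204.6 × 4.14 × 72.7 = 61580 J
Total: 68746 + 61580 = 130326 J = 130 kJ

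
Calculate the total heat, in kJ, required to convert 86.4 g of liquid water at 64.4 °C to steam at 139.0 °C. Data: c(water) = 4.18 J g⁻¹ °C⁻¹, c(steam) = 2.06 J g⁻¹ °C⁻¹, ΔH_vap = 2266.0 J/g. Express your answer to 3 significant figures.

q1 (heat water 64.4→100.0 °C): 86.4 × 4.18 × 35.6 = 12857 J
q2 (vaporize at 100 °C): 86.4 × 2266.0 = 195782 J
q3 (heat steam 100.0→139.0 °C): 86.4 × 2.06 × 39.0 = 6941 J
Total: 12857 + 195782 + 6941 = 215580 J = 216 kJ

q = 216 kJ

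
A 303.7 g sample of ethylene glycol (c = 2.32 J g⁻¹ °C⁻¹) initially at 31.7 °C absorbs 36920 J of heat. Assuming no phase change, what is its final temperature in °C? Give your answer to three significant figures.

ΔT = q / (m c) = 36920 / (303.7 × 2.32) = 52.40 °C
T_f = 31.7 + 52.40 = 84.10 °C

T_f = 84.1 °C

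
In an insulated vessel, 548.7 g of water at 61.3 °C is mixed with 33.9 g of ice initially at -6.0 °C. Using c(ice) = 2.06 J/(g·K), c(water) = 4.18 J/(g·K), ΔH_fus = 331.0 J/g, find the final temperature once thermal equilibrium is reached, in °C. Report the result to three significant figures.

Heat to bring ice to 0 °C and melt it: q₁ = 33.9×2.06×6.0 + 33.9×331.0 = 11640 J
Heat the water can supply cooling to 0 °C: 548.7×4.18×61.3 = 140596 J > q₁, so all ice melts.
Energy balance: 548.7×4.18×(61.3 − T) = 11640 + 33.9×4.18×(T − 0)
2293.566(61.3 − T) = 11640 + 141.702 T
140596 − 11640 = 2435.268 T
T = 128956 / 2435.268 = 52.95 °C

T_f = 53.0 °C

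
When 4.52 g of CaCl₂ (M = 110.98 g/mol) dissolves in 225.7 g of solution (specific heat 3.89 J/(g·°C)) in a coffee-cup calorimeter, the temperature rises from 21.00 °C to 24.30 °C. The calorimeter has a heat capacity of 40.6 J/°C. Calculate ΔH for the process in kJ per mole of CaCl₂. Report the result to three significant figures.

|ΔT| = |24.30 − 21.00| = 3.30 °C
|q_surr| = (225.7 × 3.89 + 40.6) × 3.30 = 918.573 × 3.30 = 3031 J
n(CaCl₂) = 4.52 / 110.98 = 0.04073 mol
Temperature rose, so q_rxn = −|q_surr| = -3.031 kJ
ΔH = q_rxn / n = -74.42 kJ/mol

ΔH = -74.4 kJ/mol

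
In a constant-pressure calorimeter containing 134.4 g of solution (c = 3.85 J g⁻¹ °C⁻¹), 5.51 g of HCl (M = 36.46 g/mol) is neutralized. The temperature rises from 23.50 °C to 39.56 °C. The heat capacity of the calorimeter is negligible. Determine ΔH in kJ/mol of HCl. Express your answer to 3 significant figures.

ΔH = -55.0 kJ/mol

|ΔT| = |39.56 − 23.50| = 16.06 °C
|q_surr| = (134.4 × 3.85) × 16.06 = 517.44 × 16.06 = 8310 J
n(HCl) = 5.51 / 36.46 = 0.1511 mol
Temperature rose, so q_rxn = −|q_surr| = -8.310 kJ
ΔH = q_rxn / n = -55.00 kJ/mol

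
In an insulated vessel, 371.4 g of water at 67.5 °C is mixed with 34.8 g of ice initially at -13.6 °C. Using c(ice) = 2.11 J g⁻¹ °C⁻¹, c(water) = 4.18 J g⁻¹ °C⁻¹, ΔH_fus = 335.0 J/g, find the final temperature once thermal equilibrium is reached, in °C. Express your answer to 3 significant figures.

T_f = 54.3 °C

Heat to bring ice to 0 °C and melt it: q₁ = 34.8×2.11×13.6 + 34.8×335.0 = 12657 J
Heat the water can supply cooling to 0 °C: 371.4×4.18×67.5 = 104791 J > q₁, so all ice melts.
Energy balance: 371.4×4.18×(67.5 − T) = 12657 + 34.8×4.18×(T − 0)
1552.452(67.5 − T) = 12657 + 145.464 T
104791 − 12657 = 1697.916 T
T = 92134 / 1697.916 = 54.26 °C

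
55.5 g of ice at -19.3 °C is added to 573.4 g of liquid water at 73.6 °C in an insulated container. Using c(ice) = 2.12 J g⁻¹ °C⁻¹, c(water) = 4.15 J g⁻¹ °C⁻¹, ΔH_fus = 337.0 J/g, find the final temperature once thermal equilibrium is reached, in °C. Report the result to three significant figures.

T_f = 59.1 °C

Heat to bring ice to 0 °C and melt it: q₁ = 55.5×2.12×19.3 + 55.5×337.0 = 20974 J
Heat the water can supply cooling to 0 °C: 573.4×4.15×73.6 = 175139 J > q₁, so all ice melts.
Energy balance: 573.4×4.15×(73.6 − T) = 20974 + 55.5×4.15×(T − 0)
2379.61(73.6 − T) = 20974 + 230.325 T
175139 − 20974 = 2609.935 T
T = 154165 / 2609.935 = 59.07 °C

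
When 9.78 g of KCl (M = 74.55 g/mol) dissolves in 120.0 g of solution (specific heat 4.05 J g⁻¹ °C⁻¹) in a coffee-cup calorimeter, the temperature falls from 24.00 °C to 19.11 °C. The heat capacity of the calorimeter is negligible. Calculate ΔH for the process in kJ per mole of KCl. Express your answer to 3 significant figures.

ΔH = 18.1 kJ/mol

|ΔT| = |19.11 − 24.00| = 4.89 °C
|q_surr| = (120.0 × 4.05) × 4.89 = 486 × 4.89 = 2377 J
n(KCl) = 9.78 / 74.55 = 0.1312 mol
Temperature fell, so q_rxn = +|q_surr| = 2.377 kJ
ΔH = q_rxn / n = 18.12 kJ/mol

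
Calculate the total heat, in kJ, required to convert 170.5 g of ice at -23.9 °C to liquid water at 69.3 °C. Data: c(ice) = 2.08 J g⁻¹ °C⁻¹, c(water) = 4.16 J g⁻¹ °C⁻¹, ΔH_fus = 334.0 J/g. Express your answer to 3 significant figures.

q = 115 kJ

q1 (heat ice -23.9→0.0 °C): 170.5 × 2.08 × 23.9 = 8476 J
q2 (melt at 0 °C): 170.5 × 334.0 = 56947 J
q3 (heat water 0.0→69.3 °C): 170.5 × 4.16 × 69.3 = 49153 J
Total: 8476 + 56947 + 49153 = 114576 J = 115 kJ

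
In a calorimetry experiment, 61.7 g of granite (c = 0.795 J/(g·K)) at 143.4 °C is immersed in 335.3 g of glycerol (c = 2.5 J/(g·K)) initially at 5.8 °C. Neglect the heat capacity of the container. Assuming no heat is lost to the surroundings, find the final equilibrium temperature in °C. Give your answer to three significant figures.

T_f = 13.4 °C

Heat lost by granite = heat gained by glycerol.
(61.7)(0.795)(143.4 − T) = (335.3)(2.5)(T − 5.8)
49.0515 (143.4 − T) = 838.25 (T − 5.8)
7034.0 − 49.0515 T = 838.25 T − 4861.9
11895.9 = 887.3015 T
T = 13.41 °C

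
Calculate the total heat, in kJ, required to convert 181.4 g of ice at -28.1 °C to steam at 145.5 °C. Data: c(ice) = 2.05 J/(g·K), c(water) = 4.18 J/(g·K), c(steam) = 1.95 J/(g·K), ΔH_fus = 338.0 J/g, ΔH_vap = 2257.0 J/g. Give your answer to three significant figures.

q1 (heat ice -28.1→0.0 °C): 181.4 × 2.05 × 28.1 = 10450 J
q2 (melt at 0 °C): 181.4 × 338.0 = 61313 J
q3 (heat water 0.0→100.0 °C): 181.4 × 4.18 × 100.0 = 75825 J
q4 (vaporize at 100 °C): 181.4 × 2257.0 = 409420 J
q5 (heat steam 100.0→145.5 °C): 181.4 × 1.95 × 45.5 = 16095 J
Total: 10450 + 61313 + 75825 + 409420 + 16095 = 573103 J = 573 kJ

q = 573 kJ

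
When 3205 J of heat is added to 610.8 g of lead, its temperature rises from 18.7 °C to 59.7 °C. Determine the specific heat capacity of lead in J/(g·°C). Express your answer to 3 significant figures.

c = q / (m ΔT) = 3205 / (610.8 × 41.0)
c = 3205 / 25042.8 = 0.128 J/(g·°C)

c = 0.128 J/(g·°C)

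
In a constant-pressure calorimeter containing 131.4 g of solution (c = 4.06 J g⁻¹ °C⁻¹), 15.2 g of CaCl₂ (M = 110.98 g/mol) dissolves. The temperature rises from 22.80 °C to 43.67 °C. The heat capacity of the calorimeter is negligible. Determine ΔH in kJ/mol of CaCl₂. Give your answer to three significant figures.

ΔH = -81.3 kJ/mol

|ΔT| = |43.67 − 22.80| = 20.87 °C
|q_surr| = (131.4 × 4.06) × 20.87 = 533.484 × 20.87 = 11134 J
n(CaCl₂) = 15.2 / 110.98 = 0.13696 mol
Temperature rose, so q_rxn = −|q_surr| = -11.134 kJ
ΔH = q_rxn / n = -81.29 kJ/mol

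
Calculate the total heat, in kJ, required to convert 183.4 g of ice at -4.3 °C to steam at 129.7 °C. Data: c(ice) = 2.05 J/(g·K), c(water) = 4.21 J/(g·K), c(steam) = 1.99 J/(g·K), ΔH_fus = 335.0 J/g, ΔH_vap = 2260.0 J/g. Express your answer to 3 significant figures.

q = 566 kJ

q1 (heat ice -4.3→0.0 °C): 183.4 × 2.05 × 4.3 = 1617 J
q2 (melt at 0 °C): 183.4 × 335.0 = 61439 J
q3 (heat water 0.0→100.0 °C): 183.4 × 4.21 × 100.0 = 77211 J
q4 (vaporize at 100 °C): 183.4 × 2260.0 = 414484 J
q5 (heat steam 100.0→129.7 °C): 183.4 × 1.99 × 29.7 = 10839 J
Total: 1617 + 61439 + 77211 + 414484 + 10839 = 565590 J = 566 kJ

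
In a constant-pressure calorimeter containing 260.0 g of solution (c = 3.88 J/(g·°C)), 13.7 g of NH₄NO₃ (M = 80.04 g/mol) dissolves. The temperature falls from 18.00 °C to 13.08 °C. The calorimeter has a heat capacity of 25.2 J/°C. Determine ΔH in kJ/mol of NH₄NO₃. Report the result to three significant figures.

|ΔT| = |13.08 − 18.00| = 4.92 °C
|q_surr| = (260.0 × 3.88 + 25.2) × 4.92 = 1034.0 × 4.92 = 5087 J
n(NH₄NO₃) = 13.7 / 80.04 = 0.1712 mol
Temperature fell, so q_rxn = +|q_surr| = 5.087 kJ
ΔH = q_rxn / n = 29.71 kJ/mol

ΔH = 29.7 kJ/mol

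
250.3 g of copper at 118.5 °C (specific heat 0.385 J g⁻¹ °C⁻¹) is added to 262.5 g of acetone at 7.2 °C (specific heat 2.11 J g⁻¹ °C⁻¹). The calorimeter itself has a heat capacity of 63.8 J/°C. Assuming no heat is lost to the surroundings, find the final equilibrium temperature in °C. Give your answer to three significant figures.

Heat lost by copper = heat gained by acetone + calorimeter.
(250.3)(0.385)(118.5 − T) = [(262.5)(2.11) + 63.8](T − 7.2)
96.3655 (118.5 − T) = 617.675 (T − 7.2)
11419 − 96.3655 T = 617.675 T − 4447.3
15866.3 = 714.0405 T
T = 22.22 °C

T_f = 22.2 °C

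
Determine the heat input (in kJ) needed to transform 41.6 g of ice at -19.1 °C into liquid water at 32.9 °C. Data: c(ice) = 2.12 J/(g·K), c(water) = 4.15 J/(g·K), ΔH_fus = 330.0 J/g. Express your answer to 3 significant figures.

q = 21.1 kJ

q1 (heat ice -19.1→0.0 °C): 41.6 × 2.12 × 19.1 = 1684 J
q2 (melt at 0 °C): 41.6 × 330.0 = 13728 J
q3 (heat water 0.0→32.9 °C): 41.6 × 4.15 × 32.9 = 5680 J
Total: 1684 + 13728 + 5680 = 21092 J = 21.1 kJ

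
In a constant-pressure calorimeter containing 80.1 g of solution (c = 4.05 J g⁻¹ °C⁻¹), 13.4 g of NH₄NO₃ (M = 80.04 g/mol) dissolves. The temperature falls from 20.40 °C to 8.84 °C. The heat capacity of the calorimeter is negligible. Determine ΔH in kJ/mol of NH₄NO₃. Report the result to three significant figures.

|ΔT| = |8.84 − 20.40| = 11.56 °C
|q_surr| = (80.1 × 4.05) × 11.56 = 324.405 × 11.56 = 3750 J
n(NH₄NO₃) = 13.4 / 80.04 = 0.1674 mol
Temperature fell, so q_rxn = +|q_surr| = 3.750 kJ
ΔH = q_rxn / n = 22.40 kJ/mol

ΔH = 22.4 kJ/mol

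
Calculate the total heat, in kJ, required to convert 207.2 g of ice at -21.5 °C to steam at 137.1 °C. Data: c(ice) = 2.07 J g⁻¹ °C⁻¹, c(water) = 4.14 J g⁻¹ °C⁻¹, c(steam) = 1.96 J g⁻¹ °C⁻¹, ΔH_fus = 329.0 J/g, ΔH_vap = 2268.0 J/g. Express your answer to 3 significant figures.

q1 (heat ice -21.5→0.0 °C): 207.2 × 2.07 × 21.5 = 9221 J
q2 (melt at 0 °C): 207.2 × 329.0 = 68169 J
q3 (heat water 0.0→100.0 °C): 207.2 × 4.14 × 100.0 = 85781 J
q4 (vaporize at 100 °C): 207.2 × 2268.0 = 469930 J
q5 (heat steam 100.0→137.1 °C): 207.2 × 1.96 × 37.1 = 15067 J
Total: 9221 + 68169 + 85781 + 469930 + 15067 = 648168 J = 648 kJ

q = 648 kJ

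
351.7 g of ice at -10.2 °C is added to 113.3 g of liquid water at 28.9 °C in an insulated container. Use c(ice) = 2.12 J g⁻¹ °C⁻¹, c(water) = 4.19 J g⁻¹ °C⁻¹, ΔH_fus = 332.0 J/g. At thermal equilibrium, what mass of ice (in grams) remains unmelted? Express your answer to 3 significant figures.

m_ice remaining = 333 g

Heat to warm all ice to 0 °C: 351.7×2.12×10.2 = 7605.2 J
Heat released by water cooling to 0 °C: 113.3×4.19×28.9 = 13720 J
13720 J < 7605.2 + 351.7×332.0 = 124369.6 J, so not all ice melts; final T = 0 °C.
Heat left for melting: 13720 − 7605.2 = 6114.8 J
Mass melted = 6114.8 / 332.0 = 18.42 g
Ice remaining = 351.7 − 18.42 = 333.28 g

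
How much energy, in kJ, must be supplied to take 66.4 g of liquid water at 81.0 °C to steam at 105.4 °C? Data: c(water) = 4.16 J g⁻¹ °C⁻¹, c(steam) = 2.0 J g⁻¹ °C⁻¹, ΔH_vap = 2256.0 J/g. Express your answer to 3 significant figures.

q = 156 kJ

q1 (heat water 81.0→100.0 °C): 66.4 × 4.16 × 19.0 = 5248 J
q2 (vaporize at 100 °C): 66.4 × 2256.0 = 149798 J
q3 (heat steam 100.0→105.4 °C): 66.4 × 2.0 × 5.4 = 717 J
Total: 5248 + 149798 + 717 = 155763 J = 156 kJ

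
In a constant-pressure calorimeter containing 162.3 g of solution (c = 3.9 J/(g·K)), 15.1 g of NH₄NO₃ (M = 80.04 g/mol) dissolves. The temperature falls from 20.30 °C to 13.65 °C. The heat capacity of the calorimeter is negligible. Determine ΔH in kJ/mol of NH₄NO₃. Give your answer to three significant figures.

|ΔT| = |13.65 − 20.30| = 6.65 °C
|q_surr| = (162.3 × 3.9) × 6.65 = 632.97 × 6.65 = 4209 J
n(NH₄NO₃) = 15.1 / 80.04 = 0.1887 mol
Temperature fell, so q_rxn = +|q_surr| = 4.209 kJ
ΔH = q_rxn / n = 22.31 kJ/mol

ΔH = 22.3 kJ/mol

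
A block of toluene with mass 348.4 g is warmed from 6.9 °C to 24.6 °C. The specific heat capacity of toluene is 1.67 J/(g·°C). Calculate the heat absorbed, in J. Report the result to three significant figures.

q = 10300 J

q = m c ΔT = 348.4 × 1.67 × (24.6 − 6.9)
q = 348.4 × 1.67 × 17.7 = 10300 J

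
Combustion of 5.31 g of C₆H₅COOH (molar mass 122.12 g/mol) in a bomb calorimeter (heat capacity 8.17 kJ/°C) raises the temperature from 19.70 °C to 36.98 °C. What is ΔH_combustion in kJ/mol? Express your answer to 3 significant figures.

ΔT = 36.98 − 19.70 = 17.28 °C
q_cal = C_cal × ΔT = 8.17 × 17.28 = 141.1776 kJ
n = 5.31 / 122.12 = 0.04348 mol
q_rxn = −q_cal = -141.1776 kJ
ΔH = -141.1776 / 0.04348 = -3247 kJ/mol

ΔH = -3250 kJ/mol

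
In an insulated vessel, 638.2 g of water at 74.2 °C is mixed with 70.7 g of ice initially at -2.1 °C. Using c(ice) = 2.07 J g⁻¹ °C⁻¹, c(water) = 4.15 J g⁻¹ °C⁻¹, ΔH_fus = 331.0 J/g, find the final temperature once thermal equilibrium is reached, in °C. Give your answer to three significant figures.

Heat to bring ice to 0 °C and melt it: q₁ = 70.7×2.07×2.1 + 70.7×331.0 = 23709 J
Heat the water can supply cooling to 0 °C: 638.2×4.15×74.2 = 196521 J > q₁, so all ice melts.
Energy balance: 638.2×4.15×(74.2 − T) = 23709 + 70.7×4.15×(T − 0)
2648.53(74.2 − T) = 23709 + 293.405 T
196521 − 23709 = 2941.935 T
T = 172812 / 2941.935 = 58.74 °C

T_f = 58.7 °C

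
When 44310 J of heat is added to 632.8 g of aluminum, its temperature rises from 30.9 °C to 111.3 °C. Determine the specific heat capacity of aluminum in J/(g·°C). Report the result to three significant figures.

c = 0.871 J/(g·°C)

c = q / (m ΔT) = 44310 / (632.8 × 80.4)
c = 44310 / 50877.12 = 0.871 J/(g·°C)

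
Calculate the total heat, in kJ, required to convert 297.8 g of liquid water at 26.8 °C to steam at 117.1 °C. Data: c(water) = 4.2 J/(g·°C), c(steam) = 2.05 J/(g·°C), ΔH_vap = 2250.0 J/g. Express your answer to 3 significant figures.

q = 772 kJ

q1 (heat water 26.8→100.0 °C): 297.8 × 4.2 × 73.2 = 91556 J
q2 (vaporize at 100 °C): 297.8 × 2250.0 = 670050 J
q3 (heat steam 100.0→117.1 °C): 297.8 × 2.05 × 17.1 = 10439 J
Total: 91556 + 670050 + 10439 = 772045 J = 772 kJ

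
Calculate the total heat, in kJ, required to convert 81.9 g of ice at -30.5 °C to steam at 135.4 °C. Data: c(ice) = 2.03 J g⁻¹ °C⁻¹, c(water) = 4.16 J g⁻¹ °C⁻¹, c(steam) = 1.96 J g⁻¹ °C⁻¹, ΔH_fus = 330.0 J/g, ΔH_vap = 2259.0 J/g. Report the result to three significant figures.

q1 (heat ice -30.5→0.0 °C): 81.9 × 2.03 × 30.5 = 5071 J
q2 (melt at 0 °C): 81.9 × 330.0 = 27027 J
q3 (heat water 0.0→100.0 °C): 81.9 × 4.16 × 100.0 = 34070 J
q4 (vaporize at 100 °C): 81.9 × 2259.0 = 185012 J
q5 (heat steam 100.0→135.4 °C): 81.9 × 1.96 × 35.4 = 5683 J
Total: 5071 + 27027 + 34070 + 185012 + 5683 = 256863 J = 257 kJ

q = 257 kJ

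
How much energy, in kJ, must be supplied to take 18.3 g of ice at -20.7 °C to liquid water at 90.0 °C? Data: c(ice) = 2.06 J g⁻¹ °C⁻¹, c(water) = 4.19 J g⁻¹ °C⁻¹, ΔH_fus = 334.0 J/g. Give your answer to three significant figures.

q = 13.8 kJ

q1 (heat ice -20.7→0.0 °C): 18.3 × 2.06 × 20.7 = 780 J
q2 (melt at 0 °C): 18.3 × 334.0 = 6112 J
q3 (heat water 0.0→90.0 °C): 18.3 × 4.19 × 90.0 = 6901 J
Total: 780 + 6112 + 6901 = 13793 J = 13.8 kJ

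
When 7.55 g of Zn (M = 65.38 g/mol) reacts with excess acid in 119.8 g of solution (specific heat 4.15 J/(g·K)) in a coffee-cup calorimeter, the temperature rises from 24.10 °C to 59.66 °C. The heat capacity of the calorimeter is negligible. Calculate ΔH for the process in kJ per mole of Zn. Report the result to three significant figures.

ΔH = -153 kJ/mol

|ΔT| = |59.66 − 24.10| = 35.56 °C
|q_surr| = (119.8 × 4.15) × 35.56 = 497.17 × 35.56 = 17680 J
n(Zn) = 7.55 / 65.38 = 0.1155 mol
Temperature rose, so q_rxn = −|q_surr| = -17.68 kJ
ΔH = q_rxn / n = -153.1 kJ/mol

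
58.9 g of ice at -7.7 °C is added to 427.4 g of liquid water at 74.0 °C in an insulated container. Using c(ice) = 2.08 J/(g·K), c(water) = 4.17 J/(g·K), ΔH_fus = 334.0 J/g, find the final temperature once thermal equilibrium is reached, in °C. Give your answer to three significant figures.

T_f = 54.9 °C

Heat to bring ice to 0 °C and melt it: q₁ = 58.9×2.08×7.7 + 58.9×334.0 = 20616 J
Heat the water can supply cooling to 0 °C: 427.4×4.17×74.0 = 131887 J > q₁, so all ice melts.
Energy balance: 427.4×4.17×(74.0 − T) = 20616 + 58.9×4.17×(T − 0)
1782.258(74.0 − T) = 20616 + 245.613 T
131887 − 20616 = 2027.871 T
T = 111271 / 2027.871 = 54.87 °C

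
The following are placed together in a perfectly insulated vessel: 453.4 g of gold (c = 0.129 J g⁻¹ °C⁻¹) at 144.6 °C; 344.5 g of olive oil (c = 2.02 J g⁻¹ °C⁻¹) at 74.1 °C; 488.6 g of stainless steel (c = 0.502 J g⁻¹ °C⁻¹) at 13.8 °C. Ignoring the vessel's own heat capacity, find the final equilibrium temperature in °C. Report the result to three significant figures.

Σ mᵢcᵢ(T − Tᵢ) = 0  ⇒  T = Σ mᵢcᵢTᵢ / Σ mᵢcᵢ
Σ mᵢcᵢ = 453.4×0.129 + 344.5×2.02 + 488.6×0.502 = 999.6558
Σ mᵢcᵢTᵢ = 58.4886×144.6 + 695.89×74.1 + 245.2772×13.8 = 63408
T = 63408 / 999.6558 = 63.43 °C

T_f = 63.4 °C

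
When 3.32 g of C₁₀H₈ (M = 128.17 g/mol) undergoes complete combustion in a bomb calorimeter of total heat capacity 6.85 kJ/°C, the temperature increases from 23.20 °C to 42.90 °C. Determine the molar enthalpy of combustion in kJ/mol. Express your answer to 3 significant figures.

ΔH = -5210 kJ/mol

ΔT = 42.90 − 23.20 = 19.70 °C
q_cal = C_cal × ΔT = 6.85 × 19.70 = 134.945 kJ
n = 3.32 / 128.17 = 0.02590 mol
q_rxn = −q_cal = -134.945 kJ
ΔH = -134.945 / 0.02590 = -5210 kJ/mol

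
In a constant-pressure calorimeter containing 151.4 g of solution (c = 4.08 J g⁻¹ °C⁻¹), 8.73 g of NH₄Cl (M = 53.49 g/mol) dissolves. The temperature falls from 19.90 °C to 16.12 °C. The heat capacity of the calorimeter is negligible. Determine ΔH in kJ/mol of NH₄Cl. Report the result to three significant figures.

ΔH = 14.3 kJ/mol

|ΔT| = |16.12 − 19.90| = 3.78 °C
|q_surr| = (151.4 × 4.08) × 3.78 = 617.712 × 3.78 = 2335 J
n(NH₄Cl) = 8.73 / 53.49 = 0.1632 mol
Temperature fell, so q_rxn = +|q_surr| = 2.335 kJ
ΔH = q_rxn / n = 14.31 kJ/mol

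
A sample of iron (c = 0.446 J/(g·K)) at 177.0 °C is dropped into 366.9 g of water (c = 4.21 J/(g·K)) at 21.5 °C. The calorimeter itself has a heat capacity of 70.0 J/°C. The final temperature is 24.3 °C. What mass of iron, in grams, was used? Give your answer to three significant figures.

q_gained = (366.9 × 4.21 + 70.0) × (24.3 − 21.5) = 4521 J
q_lost = m × 0.446 × (177.0 − 24.3) = 68.1042 m
m = 4521 / 68.1042 = 66.4 g

m = 66.4 g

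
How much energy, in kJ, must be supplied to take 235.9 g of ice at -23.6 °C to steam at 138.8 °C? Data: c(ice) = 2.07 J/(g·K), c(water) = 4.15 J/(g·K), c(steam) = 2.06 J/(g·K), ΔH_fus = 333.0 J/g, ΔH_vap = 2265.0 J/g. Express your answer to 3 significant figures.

q = 741 kJ

q1 (heat ice -23.6→0.0 °C): 235.9 × 2.07 × 23.6 = 11524 J
q2 (melt at 0 °C): 235.9 × 333.0 = 78555 J
q3 (heat water 0.0→100.0 °C): 235.9 × 4.15 × 100.0 = 97899 J
q4 (vaporize at 100 °C): 235.9 × 2265.0 = 534314 J
q5 (heat steam 100.0→138.8 °C): 235.9 × 2.06 × 38.8 = 18855 J
Total: 11524 + 78555 + 97899 + 534314 + 18855 = 741147 J = 741 kJ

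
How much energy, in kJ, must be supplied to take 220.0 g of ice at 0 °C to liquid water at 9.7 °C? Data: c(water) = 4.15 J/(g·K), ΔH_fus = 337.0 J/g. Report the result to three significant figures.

q1 (melt at 0 °C): 220.0 × 337.0 = 74140 J
q2 (heat water 0.0→9.7 °C): 220.0 × 4.15 × 9.7 = 8856 J
Total: 74140 + 8856 = 82996 J = 83.0 kJ

q = 83.0 kJ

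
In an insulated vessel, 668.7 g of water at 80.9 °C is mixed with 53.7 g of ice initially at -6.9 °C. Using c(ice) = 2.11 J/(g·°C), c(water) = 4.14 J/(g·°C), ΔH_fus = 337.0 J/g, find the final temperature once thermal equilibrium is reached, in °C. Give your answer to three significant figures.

Heat to bring ice to 0 °C and melt it: q₁ = 53.7×2.11×6.9 + 53.7×337.0 = 18879 J
Heat the water can supply cooling to 0 °C: 668.7×4.14×80.9 = 223965 J > q₁, so all ice melts.
Energy balance: 668.7×4.14×(80.9 − T) = 18879 + 53.7×4.14×(T − 0)
2768.418(80.9 − T) = 18879 + 222.318 T
223965 − 18879 = 2990.736 T
T = 205086 / 2990.736 = 68.57 °C

T_f = 68.6 °C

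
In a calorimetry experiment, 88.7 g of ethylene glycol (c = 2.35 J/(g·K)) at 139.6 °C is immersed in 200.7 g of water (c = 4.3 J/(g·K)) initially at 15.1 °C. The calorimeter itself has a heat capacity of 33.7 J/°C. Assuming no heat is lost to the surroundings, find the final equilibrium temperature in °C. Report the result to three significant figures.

Heat lost by ethylene glycol = heat gained by water + calorimeter.
(88.7)(2.35)(139.6 − T) = [(200.7)(4.3) + 33.7](T − 15.1)
208.445 (139.6 − T) = 896.71 (T − 15.1)
29099 − 208.445 T = 896.71 T − 13540
42639 = 1105.155 T
T = 38.58 °C

T_f = 38.6 °C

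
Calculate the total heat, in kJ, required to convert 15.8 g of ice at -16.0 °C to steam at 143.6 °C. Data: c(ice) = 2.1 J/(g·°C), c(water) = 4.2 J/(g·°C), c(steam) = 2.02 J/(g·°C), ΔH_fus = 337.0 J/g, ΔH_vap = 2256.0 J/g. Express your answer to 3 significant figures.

q = 49.5 kJ

q1 (heat ice -16.0→0.0 °C): 15.8 × 2.1 × 16.0 = 531 J
q2 (melt at 0 °C): 15.8 × 337.0 = 5325 J
q3 (heat water 0.0→100.0 °C): 15.8 × 4.2 × 100.0 = 6636 J
q4 (vaporize at 100 °C): 15.8 × 2256.0 = 35645 J
q5 (heat steam 100.0→143.6 °C): 15.8 × 2.02 × 43.6 = 1392 J
Total: 531 + 5325 + 6636 + 35645 + 1392 = 49529 J = 49.5 kJ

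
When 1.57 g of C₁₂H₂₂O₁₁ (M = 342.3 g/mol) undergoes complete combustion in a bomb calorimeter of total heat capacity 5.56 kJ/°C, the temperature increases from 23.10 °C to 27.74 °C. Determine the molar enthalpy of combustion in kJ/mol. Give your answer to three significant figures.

ΔT = 27.74 − 23.10 = 4.64 °C
q_cal = C_cal × ΔT = 5.56 × 4.64 = 25.7984 kJ
n = 1.57 / 342.3 = 0.004587 mol
q_rxn = −q_cal = -25.7984 kJ
ΔH = -25.7984 / 0.004587 = -5624 kJ/mol

ΔH = -5620 kJ/mol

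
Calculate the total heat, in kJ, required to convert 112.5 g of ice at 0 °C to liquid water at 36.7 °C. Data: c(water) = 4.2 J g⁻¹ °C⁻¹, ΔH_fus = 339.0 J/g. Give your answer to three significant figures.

q = 55.5 kJ

q1 (melt at 0 °C): 112.5 × 339.0 = 38138 J
q2 (heat water 0.0→36.7 °C): 112.5 × 4.2 × 36.7 = 17341 J
Total: 38138 + 17341 = 55479 J = 55.5 kJ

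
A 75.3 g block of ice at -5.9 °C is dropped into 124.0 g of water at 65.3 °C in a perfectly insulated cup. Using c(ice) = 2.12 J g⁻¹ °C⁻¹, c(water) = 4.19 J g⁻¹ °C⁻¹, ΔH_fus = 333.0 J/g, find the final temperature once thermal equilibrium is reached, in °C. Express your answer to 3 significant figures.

T_f = 9.47 °C

Heat to bring ice to 0 °C and melt it: q₁ = 75.3×2.12×5.9 + 75.3×333.0 = 26017 J
Heat the water can supply cooling to 0 °C: 124.0×4.19×65.3 = 33927.3 J > q₁, so all ice melts.
Energy balance: 124.0×4.19×(65.3 − T) = 26017 + 75.3×4.19×(T − 0)
519.56(65.3 − T) = 26017 + 315.507 T
33927.3 − 26017 = 835.067 T
T = 7910.3 / 835.067 = 9.473 °C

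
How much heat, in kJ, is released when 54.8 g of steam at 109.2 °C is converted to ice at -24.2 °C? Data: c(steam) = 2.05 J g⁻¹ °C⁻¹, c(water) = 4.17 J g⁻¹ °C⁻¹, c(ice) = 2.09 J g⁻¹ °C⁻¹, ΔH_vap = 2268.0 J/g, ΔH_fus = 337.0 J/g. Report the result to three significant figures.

q1 (cool steam 109.2→100 °C): 54.8 × 2.05 × 9.2 = 1034 J
q2 (condense at 100 °C): 54.8 × 2268.0 = 124286 J
q3 (cool water 100→0 °C): 54.8 × 4.17 × 100.0 = 22852 J
q4 (freeze at 0 °C): 54.8 × 337.0 = 18468 J
q5 (cool ice 0→-24.2 °C): 54.8 × 2.09 × 24.2 = 2772 J
Total: 1034 + 124286 + 22852 + 18468 + 2772 = 169412 J = 169 kJ

q = 169 kJ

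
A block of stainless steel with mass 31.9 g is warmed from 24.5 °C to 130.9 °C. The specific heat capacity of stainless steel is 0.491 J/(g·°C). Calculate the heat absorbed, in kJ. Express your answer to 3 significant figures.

q = m c ΔT = 31.9 × 0.491 × (130.9 − 24.5)
q = 31.9 × 0.491 × 106.4 = 1667 J = 1.67 kJ

q = 1.67 kJ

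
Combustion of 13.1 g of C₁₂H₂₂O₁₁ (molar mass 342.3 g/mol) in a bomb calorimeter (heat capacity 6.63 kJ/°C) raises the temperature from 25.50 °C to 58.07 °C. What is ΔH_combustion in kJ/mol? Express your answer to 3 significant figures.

ΔT = 58.07 − 25.50 = 32.57 °C
q_cal = C_cal × ΔT = 6.63 × 32.57 = 215.9391 kJ
n = 13.1 / 342.3 = 0.03827 mol
q_rxn = −q_cal = -215.9391 kJ
ΔH = -215.9391 / 0.03827 = -5643 kJ/mol

ΔH = -5640 kJ/mol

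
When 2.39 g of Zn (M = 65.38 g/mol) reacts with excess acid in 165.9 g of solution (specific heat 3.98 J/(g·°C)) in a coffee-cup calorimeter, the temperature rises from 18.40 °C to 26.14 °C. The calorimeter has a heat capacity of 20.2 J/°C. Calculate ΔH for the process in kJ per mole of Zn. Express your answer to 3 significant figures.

ΔH = -144 kJ/mol

|ΔT| = |26.14 − 18.40| = 7.74 °C
|q_surr| = (165.9 × 3.98 + 20.2) × 7.74 = 680.482 × 7.74 = 5267 J
n(Zn) = 2.39 / 65.38 = 0.03656 mol
Temperature rose, so q_rxn = −|q_surr| = -5.267 kJ
ΔH = q_rxn / n = -144.1 kJ/mol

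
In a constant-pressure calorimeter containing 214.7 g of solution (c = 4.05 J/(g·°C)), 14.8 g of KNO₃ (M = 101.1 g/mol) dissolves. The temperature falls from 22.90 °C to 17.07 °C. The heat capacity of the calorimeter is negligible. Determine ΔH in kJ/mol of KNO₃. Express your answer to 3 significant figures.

|ΔT| = |17.07 − 22.90| = 5.83 °C
|q_surr| = (214.7 × 4.05) × 5.83 = 869.535 × 5.83 = 5069 J
n(KNO₃) = 14.8 / 101.1 = 0.1464 mol
Temperature fell, so q_rxn = +|q_surr| = 5.069 kJ
ΔH = q_rxn / n = 34.62 kJ/mol

ΔH = 34.6 kJ/mol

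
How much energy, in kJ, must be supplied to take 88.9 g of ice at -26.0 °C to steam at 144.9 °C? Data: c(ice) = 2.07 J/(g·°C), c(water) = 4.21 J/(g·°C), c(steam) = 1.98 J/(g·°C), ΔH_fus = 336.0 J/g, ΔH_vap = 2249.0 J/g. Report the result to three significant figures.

q = 280 kJ

q1 (heat ice -26.0→0.0 °C): 88.9 × 2.07 × 26.0 = 4785 J
q2 (melt at 0 °C): 88.9 × 336.0 = 29870 J
q3 (heat water 0.0→100.0 °C): 88.9 × 4.21 × 100.0 = 37427 J
q4 (vaporize at 100 °C): 88.9 × 2249.0 = 199936 J
q5 (heat steam 100.0→144.9 °C): 88.9 × 1.98 × 44.9 = 7903 J
Total: 4785 + 29870 + 37427 + 199936 + 7903 = 279921 J = 280 kJ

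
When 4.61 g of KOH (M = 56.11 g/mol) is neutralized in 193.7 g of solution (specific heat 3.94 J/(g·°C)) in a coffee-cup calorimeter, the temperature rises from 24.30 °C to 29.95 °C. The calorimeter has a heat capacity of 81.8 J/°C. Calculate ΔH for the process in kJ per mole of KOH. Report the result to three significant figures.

ΔH = -58.1 kJ/mol

|ΔT| = |29.95 − 24.30| = 5.65 °C
|q_surr| = (193.7 × 3.94 + 81.8) × 5.65 = 844.978 × 5.65 = 4774 J
n(KOH) = 4.61 / 56.11 = 0.08216 mol
Temperature rose, so q_rxn = −|q_surr| = -4.774 kJ
ΔH = q_rxn / n = -58.11 kJ/mol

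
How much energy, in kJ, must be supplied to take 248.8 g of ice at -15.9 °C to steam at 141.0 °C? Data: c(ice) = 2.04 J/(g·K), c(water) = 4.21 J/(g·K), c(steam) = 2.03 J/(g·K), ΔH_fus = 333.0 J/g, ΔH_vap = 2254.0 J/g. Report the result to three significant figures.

q = 777 kJ

q1 (heat ice -15.9→0.0 °C): 248.8 × 2.04 × 15.9 = 8070 J
q2 (melt at 0 °C): 248.8 × 333.0 = 82850 J
q3 (heat water 0.0→100.0 °C): 248.8 × 4.21 × 100.0 = 104745 J
q4 (vaporize at 100 °C): 248.8 × 2254.0 = 560795 J
q5 (heat steam 100.0→141.0 °C): 248.8 × 2.03 × 41.0 = 20708 J
Total: 8070 + 82850 + 104745 + 560795 + 20708 = 777168 J = 777 kJ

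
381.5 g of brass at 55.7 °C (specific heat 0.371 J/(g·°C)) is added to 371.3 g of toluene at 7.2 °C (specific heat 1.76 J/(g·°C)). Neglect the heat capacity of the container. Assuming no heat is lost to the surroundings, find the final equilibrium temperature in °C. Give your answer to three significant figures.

Heat lost by brass = heat gained by toluene.
(381.5)(0.371)(55.7 − T) = (371.3)(1.76)(T − 7.2)
141.5365 (55.7 − T) = 653.488 (T − 7.2)
7883.6 − 141.5365 T = 653.488 T − 4705.1
12588.7 = 795.0245 T
T = 15.83 °C

T_f = 15.8 °C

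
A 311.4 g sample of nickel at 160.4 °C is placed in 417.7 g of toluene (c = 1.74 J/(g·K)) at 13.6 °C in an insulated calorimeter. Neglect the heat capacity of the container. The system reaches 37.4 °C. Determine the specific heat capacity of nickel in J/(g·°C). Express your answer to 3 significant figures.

q_gained = (417.7 × 1.74) × (37.4 − 13.6) = 17300 J
q_lost = 311.4 × c × (160.4 − 37.4) = 38302.2 c
Set equal: c = 17300 / 38302.2 = 0.452 J/(g·°C)

c = 0.452 J/(g·°C)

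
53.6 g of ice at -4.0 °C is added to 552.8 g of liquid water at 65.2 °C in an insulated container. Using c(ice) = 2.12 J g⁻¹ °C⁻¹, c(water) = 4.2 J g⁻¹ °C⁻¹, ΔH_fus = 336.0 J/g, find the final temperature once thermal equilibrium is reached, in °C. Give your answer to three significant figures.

Heat to bring ice to 0 °C and melt it: q₁ = 53.6×2.12×4.0 + 53.6×336.0 = 18464 J
Heat the water can supply cooling to 0 °C: 552.8×4.2×65.2 = 151379 J > q₁, so all ice melts.
Energy balance: 552.8×4.2×(65.2 − T) = 18464 + 53.6×4.2×(T − 0)
2321.76(65.2 − T) = 18464 + 225.12 T
151379 − 18464 = 2546.88 T
T = 132915 / 2546.88 = 52.19 °C

T_f = 52.2 °C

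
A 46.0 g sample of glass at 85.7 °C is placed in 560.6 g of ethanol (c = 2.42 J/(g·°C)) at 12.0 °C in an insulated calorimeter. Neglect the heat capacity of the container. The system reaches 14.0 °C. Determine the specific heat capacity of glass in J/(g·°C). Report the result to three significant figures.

c = 0.823 J/(g·°C)

q_gained = (560.6 × 2.42) × (14.0 − 12.0) = 2713 J
q_lost = 46.0 × c × (85.7 − 14.0) = 3298.2 c
Set equal: c = 2713 / 3298.2 = 0.823 J/(g·°C)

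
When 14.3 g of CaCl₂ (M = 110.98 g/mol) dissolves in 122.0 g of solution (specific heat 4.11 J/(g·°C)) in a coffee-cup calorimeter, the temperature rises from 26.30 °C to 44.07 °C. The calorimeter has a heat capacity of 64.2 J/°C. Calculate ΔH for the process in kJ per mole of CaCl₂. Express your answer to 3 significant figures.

ΔH = -78.0 kJ/mol

|ΔT| = |44.07 − 26.30| = 17.77 °C
|q_surr| = (122.0 × 4.11 + 64.2) × 17.77 = 565.62 × 17.77 = 10050 J
n(CaCl₂) = 14.3 / 110.98 = 0.1289 mol
Temperature rose, so q_rxn = −|q_surr| = -10.05 kJ
ΔH = q_rxn / n = -77.97 kJ/mol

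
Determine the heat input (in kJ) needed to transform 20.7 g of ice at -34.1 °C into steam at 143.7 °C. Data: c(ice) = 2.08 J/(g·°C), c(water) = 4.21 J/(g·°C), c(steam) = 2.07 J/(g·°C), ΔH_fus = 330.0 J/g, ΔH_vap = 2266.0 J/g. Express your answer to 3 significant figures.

q = 65.8 kJ

q1 (heat ice -34.1→0.0 °C): 20.7 × 2.08 × 34.1 = 1468 J
q2 (melt at 0 °C): 20.7 × 330.0 = 6831 J
q3 (heat water 0.0→100.0 °C): 20.7 × 4.21 × 100.0 = 8715 J
q4 (vaporize at 100 °C): 20.7 × 2266.0 = 46906 J
q5 (heat steam 100.0→143.7 °C): 20.7 × 2.07 × 43.7 = 1873 J
Total: 1468 + 6831 + 8715 + 46906 + 1873 = 65793 J = 65.8 kJ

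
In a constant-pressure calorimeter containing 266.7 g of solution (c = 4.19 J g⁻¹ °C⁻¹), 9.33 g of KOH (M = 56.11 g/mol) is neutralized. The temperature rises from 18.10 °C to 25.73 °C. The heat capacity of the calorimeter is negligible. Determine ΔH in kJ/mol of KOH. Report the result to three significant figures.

|ΔT| = |25.73 − 18.10| = 7.63 °C
|q_surr| = (266.7 × 4.19) × 7.63 = 1117.473 × 7.63 = 8526 J
n(KOH) = 9.33 / 56.11 = 0.1663 mol
Temperature rose, so q_rxn = −|q_surr| = -8.526 kJ
ΔH = q_rxn / n = -51.27 kJ/mol

ΔH = -51.3 kJ/mol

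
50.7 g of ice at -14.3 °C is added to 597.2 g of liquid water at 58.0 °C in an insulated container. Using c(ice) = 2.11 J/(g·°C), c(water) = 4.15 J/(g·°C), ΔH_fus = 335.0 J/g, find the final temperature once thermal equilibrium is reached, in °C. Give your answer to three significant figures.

Heat to bring ice to 0 °C and melt it: q₁ = 50.7×2.11×14.3 + 50.7×335.0 = 18514 J
Heat the water can supply cooling to 0 °C: 597.2×4.15×58.0 = 143746 J > q₁, so all ice melts.
Energy balance: 597.2×4.15×(58.0 − T) = 18514 + 50.7×4.15×(T − 0)
2478.38(58.0 − T) = 18514 + 210.405 T
143746 − 18514 = 2688.785 T
T = 125232 / 2688.785 = 46.58 °C

T_f = 46.6 °C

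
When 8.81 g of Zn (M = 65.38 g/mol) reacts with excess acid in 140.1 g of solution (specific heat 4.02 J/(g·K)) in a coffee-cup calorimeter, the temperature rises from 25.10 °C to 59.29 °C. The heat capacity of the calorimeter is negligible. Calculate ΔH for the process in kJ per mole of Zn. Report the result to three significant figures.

|ΔT| = |59.29 − 25.10| = 34.19 °C
|q_surr| = (140.1 × 4.02) × 34.19 = 563.202 × 34.19 = 19260 J
n(Zn) = 8.81 / 65.38 = 0.1348 mol
Temperature rose, so q_rxn = −|q_surr| = -19.26 kJ
ΔH = q_rxn / n = -142.9 kJ/mol

ΔH = -143 kJ/mol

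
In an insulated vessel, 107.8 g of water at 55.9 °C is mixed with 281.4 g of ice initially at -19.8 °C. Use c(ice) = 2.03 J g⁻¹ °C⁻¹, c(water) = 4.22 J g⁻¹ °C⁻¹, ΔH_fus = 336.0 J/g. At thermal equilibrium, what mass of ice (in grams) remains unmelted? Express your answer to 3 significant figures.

Heat to warm all ice to 0 °C: 281.4×2.03×19.8 = 11311 J
Heat released by water cooling to 0 °C: 107.8×4.22×55.9 = 25430 J
25430 J < 11311 + 281.4×336.0 = 105861.4 J, so not all ice melts; final T = 0 °C.
Heat left for melting: 25430 − 11311 = 14119 J
Mass melted = 14119 / 336.0 = 42.02 g
Ice remaining = 281.4 − 42.02 = 239.38 g

m_ice remaining = 239 g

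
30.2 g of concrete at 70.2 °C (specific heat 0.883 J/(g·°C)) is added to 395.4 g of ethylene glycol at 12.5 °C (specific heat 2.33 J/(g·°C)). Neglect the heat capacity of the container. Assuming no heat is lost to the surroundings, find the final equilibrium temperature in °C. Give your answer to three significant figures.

Heat lost by concrete = heat gained by ethylene glycol.
(30.2)(0.883)(70.2 − T) = (395.4)(2.33)(T − 12.5)
26.6666 (70.2 − T) = 921.282 (T − 12.5)
1872.0 − 26.6666 T = 921.282 T − 11516
13388.0 = 947.9486 T
T = 14.12 °C

T_f = 14.1 °C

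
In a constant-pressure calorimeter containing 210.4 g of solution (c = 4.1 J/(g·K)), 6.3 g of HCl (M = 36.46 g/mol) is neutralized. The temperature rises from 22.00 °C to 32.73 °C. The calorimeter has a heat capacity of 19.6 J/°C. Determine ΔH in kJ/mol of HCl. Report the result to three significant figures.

|ΔT| = |32.73 − 22.00| = 10.73 °C
|q_surr| = (210.4 × 4.1 + 19.6) × 10.73 = 882.24 × 10.73 = 9466 J
n(HCl) = 6.3 / 36.46 = 0.1728 mol
Temperature rose, so q_rxn = −|q_surr| = -9.466 kJ
ΔH = q_rxn / n = -54.78 kJ/mol

ΔH = -54.8 kJ/mol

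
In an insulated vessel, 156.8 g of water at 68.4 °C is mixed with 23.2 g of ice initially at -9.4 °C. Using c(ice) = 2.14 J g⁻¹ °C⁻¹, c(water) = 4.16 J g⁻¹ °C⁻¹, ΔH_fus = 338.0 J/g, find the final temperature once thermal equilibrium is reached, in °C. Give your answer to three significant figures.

Heat to bring ice to 0 °C and melt it: q₁ = 23.2×2.14×9.4 + 23.2×338.0 = 8308.3 J
Heat the water can supply cooling to 0 °C: 156.8×4.16×68.4 = 44616.5 J > q₁, so all ice melts.
Energy balance: 156.8×4.16×(68.4 − T) = 8308.3 + 23.2×4.16×(T − 0)
652.288(68.4 − T) = 8308.3 + 96.512 T
44616.5 − 8308.3 = 748.800 T
T = 36308.2 / 748.800 = 48.49 °C

T_f = 48.5 °C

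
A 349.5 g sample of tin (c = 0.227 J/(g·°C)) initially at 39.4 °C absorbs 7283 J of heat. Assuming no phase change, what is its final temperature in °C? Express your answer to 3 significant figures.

T_f = 131 °C

ΔT = q / (m c) = 7283 / (349.5 × 0.227) = 91.80 °C
T_f = 39.4 + 91.80 = 131.20 °C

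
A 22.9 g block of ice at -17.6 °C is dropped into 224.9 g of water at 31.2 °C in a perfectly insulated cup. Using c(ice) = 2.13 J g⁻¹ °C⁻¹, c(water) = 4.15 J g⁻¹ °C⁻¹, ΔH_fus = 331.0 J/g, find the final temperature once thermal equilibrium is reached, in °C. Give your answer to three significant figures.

Heat to bring ice to 0 °C and melt it: q₁ = 22.9×2.13×17.6 + 22.9×331.0 = 8438.4 J
Heat the water can supply cooling to 0 °C: 224.9×4.15×31.2 = 29120.1 J > q₁, so all ice melts.
Energy balance: 224.9×4.15×(31.2 − T) = 8438.4 + 22.9×4.15×(T − 0)
933.335(31.2 − T) = 8438.4 + 95.035 T
29120.1 − 8438.4 = 1028.370 T
T = 20681.7 / 1028.370 = 20.11 °C

T_f = 20.1 °C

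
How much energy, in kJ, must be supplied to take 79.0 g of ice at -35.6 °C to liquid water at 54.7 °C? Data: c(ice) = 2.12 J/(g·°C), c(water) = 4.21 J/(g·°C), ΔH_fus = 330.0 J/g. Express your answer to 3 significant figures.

q1 (heat ice -35.6→0.0 °C): 79.0 × 2.12 × 35.6 = 5962 J
q2 (melt at 0 °C): 79.0 × 330.0 = 26070 J
q3 (heat water 0.0→54.7 °C): 79.0 × 4.21 × 54.7 = 18193 J
Total: 5962 + 26070 + 18193 = 50225 J = 50.2 kJ

q = 50.2 kJ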